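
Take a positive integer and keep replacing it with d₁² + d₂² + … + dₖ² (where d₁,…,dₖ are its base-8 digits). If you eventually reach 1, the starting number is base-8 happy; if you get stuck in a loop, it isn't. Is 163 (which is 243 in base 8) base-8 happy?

163 = (2,4,3)_8 → 2² + 4² + 3² = 29
29 = (3,5)_8 → 3² + 5² = 34
34 = (4,2)_8 → 4² + 2² = 20
20 = (2,4)_8 → 2² + 4² = 20  — 20 already seen; the sequence cycles without reaching 1.

not base-8 happy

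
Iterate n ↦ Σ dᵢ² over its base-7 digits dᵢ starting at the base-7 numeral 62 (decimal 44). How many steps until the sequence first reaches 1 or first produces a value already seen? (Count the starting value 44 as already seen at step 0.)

7

44 = (6,2)_7 → 6² + 2² = 36 + 4 = 40
40 = (5,5)_7 → 5² + 5² = 25 + 25 = 50
50 = (1,0,1)_7 → 1² + 0² + 1² = 1 + 0 + 1 = 2
2 = (2)_7 → 2² = 4
4 = (4)_7 → 4² = 16
16 = (2,2)_7 → 2² + 2² = 4 + 4 = 8
8 = (1,1)_7 → 1² + 1² = 1 + 1 = 2  — 2 repeats.
That took 7 steps.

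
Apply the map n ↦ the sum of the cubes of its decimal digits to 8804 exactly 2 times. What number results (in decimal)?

8804 → 1088
1088 → 1025

1025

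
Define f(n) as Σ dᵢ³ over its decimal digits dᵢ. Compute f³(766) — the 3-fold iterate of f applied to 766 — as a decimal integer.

514

766 → 775
775 → 811
811 → 514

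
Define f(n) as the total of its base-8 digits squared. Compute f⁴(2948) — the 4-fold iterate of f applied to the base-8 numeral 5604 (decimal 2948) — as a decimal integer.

2948 = (5,6,0,4)_8 → 77
77 = (1,1,5)_8 → 27
27 = (3,3)_8 → 18
18 = (2,2)_8 → 8

8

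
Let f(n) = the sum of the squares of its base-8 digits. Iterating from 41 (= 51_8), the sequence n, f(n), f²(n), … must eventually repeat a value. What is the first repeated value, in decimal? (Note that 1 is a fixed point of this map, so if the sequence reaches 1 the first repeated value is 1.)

26

41 = (5,1)_8 → 5² + 1² = 25 + 1 = 26
26 = (3,2)_8 → 3² + 2² = 9 + 4 = 13
13 = (1,5)_8 → 1² + 5² = 1 + 25 = 26  — 26 already appeared earlier.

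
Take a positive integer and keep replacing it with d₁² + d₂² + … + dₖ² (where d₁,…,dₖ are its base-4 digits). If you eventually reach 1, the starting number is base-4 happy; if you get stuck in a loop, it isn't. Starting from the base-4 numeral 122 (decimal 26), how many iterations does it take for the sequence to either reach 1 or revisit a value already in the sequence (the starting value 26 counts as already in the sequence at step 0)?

5

26 = (1,2,2)_4 → 1² + 2² + 2² = 9
9 = (2,1)_4 → 2² + 1² = 5
5 = (1,1)_4 → 1² + 1² = 2
2 = (2)_4 → 2² = 4
4 = (1,0)_4 → 1² + 0² = 1  — reached 1.
That took 5 steps.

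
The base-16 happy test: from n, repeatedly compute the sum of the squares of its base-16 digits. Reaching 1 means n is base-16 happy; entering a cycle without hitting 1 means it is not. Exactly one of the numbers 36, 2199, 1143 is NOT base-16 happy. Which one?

2199

36: 36 → 20 → 17 → 2 → 4 → 16 → 1  — reaches 1 (base-16 happy)
2199: 2199 → 194 → 148 → 97 → 37 → 29 → 170 → 200 → 208 → 169 → 181 → 146 → 85 → 50 → 13 → 169  — repeats 169 (not base-16 happy)
1143: 1143 → 114 → 53 → 34 → 8 → 64 → 16 → 1  — reaches 1 (base-16 happy)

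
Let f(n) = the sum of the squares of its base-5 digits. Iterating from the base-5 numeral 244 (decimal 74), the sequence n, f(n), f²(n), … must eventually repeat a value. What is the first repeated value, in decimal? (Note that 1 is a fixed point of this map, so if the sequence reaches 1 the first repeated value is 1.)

4

74 = (2,4,4)_5 → 36
36 = (1,2,1)_5 → 6
6 = (1,1)_5 → 2
2 = (2)_5 → 4
4 = (4)_5 → 16
16 = (3,1)_5 → 10
10 = (2,0)_5 → 4  — 4 already appeared earlier.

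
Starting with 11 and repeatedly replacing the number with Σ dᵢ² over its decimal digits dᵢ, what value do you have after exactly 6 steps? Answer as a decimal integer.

89

11 → 1² + 1² = 1 + 1 = 2
2 → 2² = 4
4 → 4² = 16
16 → 1² + 6² = 1 + 36 = 37
37 → 3² + 7² = 9 + 49 = 58
58 → 5² + 8² = 25 + 64 = 89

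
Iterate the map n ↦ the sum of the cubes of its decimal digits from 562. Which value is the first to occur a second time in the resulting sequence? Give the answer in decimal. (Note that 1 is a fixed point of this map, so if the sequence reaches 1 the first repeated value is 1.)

562 → 5³ + 6³ + 2³ = 125 + 216 + 8 = 349
349 → 3³ + 4³ + 9³ = 27 + 64 + 729 = 820
820 → 8³ + 2³ + 0³ = 512 + 8 + 0 = 520
520 → 5³ + 2³ + 0³ = 125 + 8 + 0 = 133
133 → 1³ + 3³ + 3³ = 1 + 27 + 27 = 55
55 → 5³ + 5³ = 125 + 125 = 250
250 → 2³ + 5³ + 0³ = 8 + 125 + 0 = 133  — 133 already appeared earlier.

133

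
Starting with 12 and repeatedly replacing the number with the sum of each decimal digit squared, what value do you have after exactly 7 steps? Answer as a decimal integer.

12 → 1² + 2² = 5
5 → 5² = 25
25 → 2² + 5² = 29
29 → 2² + 9² = 85
85 → 8² + 5² = 89
89 → 8² + 9² = 145
145 → 1² + 4² + 5² = 42

42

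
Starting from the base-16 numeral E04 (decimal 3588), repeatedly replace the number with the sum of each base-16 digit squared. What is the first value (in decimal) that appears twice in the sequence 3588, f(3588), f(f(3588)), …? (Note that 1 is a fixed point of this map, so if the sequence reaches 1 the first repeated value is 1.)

3588 = (14,0,4)_16 → 212
212 = (13,4)_16 → 185
185 = (11,9)_16 → 202
202 = (12,10)_16 → 244
244 = (15,4)_16 → 241
241 = (15,1)_16 → 226
226 = (14,2)_16 → 200
200 = (12,8)_16 → 208
208 = (13,0)_16 → 169
169 = (10,9)_16 → 181
181 = (11,5)_16 → 146
146 = (9,2)_16 → 85
85 = (5,5)_16 → 50
50 = (3,2)_16 → 13
13 = (13)_16 → 169  — 169 already appeared earlier.

169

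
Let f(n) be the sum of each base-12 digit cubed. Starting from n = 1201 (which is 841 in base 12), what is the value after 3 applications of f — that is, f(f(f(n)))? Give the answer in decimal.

1201 = (8,4,1)_12 → 8³ + 4³ + 1³ = 512 + 64 + 1 = 577
577 = (4,0,1)_12 → 4³ + 0³ + 1³ = 64 + 0 + 1 = 65
65 = (5,5)_12 → 5³ + 5³ = 125 + 125 = 250

250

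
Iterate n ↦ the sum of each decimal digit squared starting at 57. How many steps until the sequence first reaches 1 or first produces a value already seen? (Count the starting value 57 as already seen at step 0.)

12

57 → 5² + 7² = 74
74 → 7² + 4² = 65
65 → 6² + 5² = 61
61 → 6² + 1² = 37
37 → 3² + 7² = 58
58 → 5² + 8² = 89
89 → 8² + 9² = 145
145 → 1² + 4² + 5² = 42
42 → 4² + 2² = 20
20 → 2² + 0² = 4
4 → 4² = 16
16 → 1² + 6² = 37  — 37 repeats.
That took 12 steps.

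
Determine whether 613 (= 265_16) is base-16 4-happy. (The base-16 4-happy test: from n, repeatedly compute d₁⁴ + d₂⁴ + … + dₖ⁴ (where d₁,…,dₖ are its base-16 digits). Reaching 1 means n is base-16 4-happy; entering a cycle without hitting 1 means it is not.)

base-16 4-happy

613 = (2,6,5)_16 → 2⁴ + 6⁴ + 5⁴ = 16 + 1296 + 625 = 1937
1937 = (7,9,1)_16 → 7⁴ + 9⁴ + 1⁴ = 2401 + 6561 + 1 = 8963
8963 = (2,3,0,3)_16 → 2⁴ + 3⁴ + 0⁴ + 3⁴ = 16 + 81 + 0 + 81 = 178
178 = (11,2)_16 → 11⁴ + 2⁴ = 14641 + 16 = 14657
14657 = (3,9,4,1)_16 → 3⁴ + 9⁴ + 4⁴ + 1⁴ = 81 + 6561 + 256 + 1 = 6899
6899 = (1,10,15,3)_16 → 1⁴ + 10⁴ + 15⁴ + 3⁴ = 1 + 10000 + 50625 + 81 = 60707
60707 = (14,13,2,3)_16 → 14⁴ + 13⁴ + 2⁴ + 3⁴ = 38416 + 28561 + 16 + 81 = 67074
67074 = (1,0,6,0,2)_16 → 1⁴ + 0⁴ + 6⁴ + 0⁴ + 2⁴ = 1 + 0 + 1296 + 0 + 16 = 1313
1313 = (5,2,1)_16 → 5⁴ + 2⁴ + 1⁴ = 625 + 16 + 1 = 642
642 = (2,8,2)_16 → 2⁴ + 8⁴ + 2⁴ = 16 + 4096 + 16 = 4128
4128 = (1,0,2,0)_16 → 1⁴ + 0⁴ + 2⁴ + 0⁴ = 1 + 0 + 16 + 0 = 17
17 = (1,1)_16 → 1⁴ + 1⁴ = 1 + 1 = 2
2 = (2)_16 → 2⁴ = 16
16 = (1,0)_16 → 1⁴ + 0⁴ = 1 + 0 = 1  — reached 1.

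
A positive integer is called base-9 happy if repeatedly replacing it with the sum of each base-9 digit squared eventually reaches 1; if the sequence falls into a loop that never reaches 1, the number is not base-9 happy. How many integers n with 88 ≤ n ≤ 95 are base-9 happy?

2

88: 88 → 50 → 50  — not base-9 happy
89: 89 → 65 → 53 → 89  — not base-9 happy
90: 90 → 2 → 4 → 16 → 50 → 50  — not base-9 happy
91: 91 → 3 → 9 → 1  — base-9 happy
92: 92 → 6 → 36 → 16 → 50 → 50  — not base-9 happy
93: 93 → 11 → 5 → 25 → 53 → 89 → 65 → 53  — not base-9 happy
94: 94 → 18 → 4 → 16 → 50 → 50  — not base-9 happy
95: 95 → 27 → 9 → 1  — base-9 happy
base-9 happy: 91, 95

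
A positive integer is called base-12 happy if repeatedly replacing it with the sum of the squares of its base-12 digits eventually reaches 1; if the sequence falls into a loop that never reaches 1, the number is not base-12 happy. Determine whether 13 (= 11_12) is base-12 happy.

not base-12 happy

13 = (1,1)_12 → 1² + 1² = 1 + 1 = 2
2 = (2)_12 → 2² = 4
4 = (4)_12 → 4² = 16
16 = (1,4)_12 → 1² + 4² = 1 + 16 = 17
17 = (1,5)_12 → 1² + 5² = 1 + 25 = 26
26 = (2,2)_12 → 2² + 2² = 4 + 4 = 8
8 = (8)_12 → 8² = 64
64 = (5,4)_12 → 5² + 4² = 25 + 16 = 41
41 = (3,5)_12 → 3² + 5² = 9 + 25 = 34
34 = (2,10)_12 → 2² + 10² = 4 + 100 = 104
104 = (8,8)_12 → 8² + 8² = 64 + 64 = 128
128 = (10,8)_12 → 10² + 8² = 100 + 64 = 164
164 = (1,1,8)_12 → 1² + 1² + 8² = 1 + 1 + 64 = 66
66 = (5,6)_12 → 5² + 6² = 25 + 36 = 61
61 = (5,1)_12 → 5² + 1² = 25 + 1 = 26  — 26 already seen; the sequence cycles without reaching 1.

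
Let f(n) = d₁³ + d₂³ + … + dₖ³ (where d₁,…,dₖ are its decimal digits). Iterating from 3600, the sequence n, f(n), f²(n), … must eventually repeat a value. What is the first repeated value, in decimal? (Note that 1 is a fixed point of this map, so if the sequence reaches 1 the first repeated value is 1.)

153

3600 → 3³ + 6³ + 0³ + 0³ = 27 + 216 + 0 + 0 = 243
243 → 2³ + 4³ + 3³ = 8 + 64 + 27 = 99
99 → 9³ + 9³ = 729 + 729 = 1458
1458 → 1³ + 4³ + 5³ + 8³ = 1 + 64 + 125 + 512 = 702
702 → 7³ + 0³ + 2³ = 343 + 0 + 8 = 351
351 → 3³ + 5³ + 1³ = 27 + 125 + 1 = 153
153 → 1³ + 5³ + 3³ = 1 + 125 + 27 = 153  — 153 already appeared earlier.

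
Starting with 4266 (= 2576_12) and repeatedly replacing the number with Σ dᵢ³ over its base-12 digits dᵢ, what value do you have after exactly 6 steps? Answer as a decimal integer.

4266 = (2,5,7,6)_12 → 2³ + 5³ + 7³ + 6³ = 8 + 125 + 343 + 216 = 692
692 = (4,9,8)_12 → 4³ + 9³ + 8³ = 64 + 729 + 512 = 1305
1305 = (9,0,9)_12 → 9³ + 0³ + 9³ = 729 + 0 + 729 = 1458
1458 = (10,1,6)_12 → 10³ + 1³ + 6³ = 1000 + 1 + 216 = 1217
1217 = (8,5,5)_12 → 8³ + 5³ + 5³ = 512 + 125 + 125 = 762
762 = (5,3,6)_12 → 5³ + 3³ + 6³ = 125 + 27 + 216 = 368

368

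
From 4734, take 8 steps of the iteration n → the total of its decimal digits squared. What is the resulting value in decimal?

145

4734 → 90
90 → 81
81 → 65
65 → 61
61 → 37
37 → 58
58 → 89
89 → 145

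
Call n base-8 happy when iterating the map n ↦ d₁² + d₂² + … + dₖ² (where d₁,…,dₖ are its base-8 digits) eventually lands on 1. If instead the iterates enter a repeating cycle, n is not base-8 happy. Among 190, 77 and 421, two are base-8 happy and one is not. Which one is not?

190

190: 190 → 89 → 11 → 10 → 5 → 25 → 10  — repeats 10 (not base-8 happy)
77: 77 → 27 → 18 → 8 → 1  — reaches 1 (base-8 happy)
421: 421 → 77 → 27 → 18 → 8 → 1  — reaches 1 (base-8 happy)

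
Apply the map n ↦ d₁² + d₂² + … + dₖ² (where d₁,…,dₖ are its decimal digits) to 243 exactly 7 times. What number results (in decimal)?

243 → 2² + 4² + 3² = 29
29 → 2² + 9² = 85
85 → 8² + 5² = 89
89 → 8² + 9² = 145
145 → 1² + 4² + 5² = 42
42 → 4² + 2² = 20
20 → 2² + 0² = 4

4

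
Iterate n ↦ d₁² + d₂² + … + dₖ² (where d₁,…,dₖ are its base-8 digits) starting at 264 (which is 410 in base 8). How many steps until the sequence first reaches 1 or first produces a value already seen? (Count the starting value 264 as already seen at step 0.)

5

264 = (4,1,0)_8 → 17
17 = (2,1)_8 → 5
5 = (5)_8 → 25
25 = (3,1)_8 → 10
10 = (1,2)_8 → 5  — 5 repeats.
That took 5 steps.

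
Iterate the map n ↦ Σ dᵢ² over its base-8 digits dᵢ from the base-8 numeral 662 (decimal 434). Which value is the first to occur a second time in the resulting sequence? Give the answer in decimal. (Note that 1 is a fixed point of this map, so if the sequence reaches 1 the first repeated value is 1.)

434 = (6,6,2)_8 → 6² + 6² + 2² = 36 + 36 + 4 = 76
76 = (1,1,4)_8 → 1² + 1² + 4² = 1 + 1 + 16 = 18
18 = (2,2)_8 → 2² + 2² = 4 + 4 = 8
8 = (1,0)_8 → 1² + 0² = 1 + 0 = 1  — reached the fixed point 1.
1 → 1, so 1 is the first repeated value.

1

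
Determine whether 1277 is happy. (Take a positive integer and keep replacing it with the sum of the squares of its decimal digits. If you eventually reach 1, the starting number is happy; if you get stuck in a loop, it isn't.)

1277 → 1² + 2² + 7² + 7² = 103
103 → 1² + 0² + 3² = 10
10 → 1² + 0² = 1  — reached 1.

happy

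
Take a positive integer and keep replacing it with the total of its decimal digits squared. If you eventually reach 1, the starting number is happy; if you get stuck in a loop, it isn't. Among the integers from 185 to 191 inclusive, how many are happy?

185: 185 → 90 → 81 → 65 → 61 → 37 → 58 → 89 → 145 → 42 → 20 → 4 → 16 → 37  (repeats 37)
186: 186 → 101 → 2 → 4 → 16 → 37 → 58 → 89 → 145 → 42 → 20 → 4  (repeats 4)
187: 187 → 114 → 18 → 65 → 61 → 37 → 58 → 89 → 145 → 42 → 20 → 4 → 16 → 37  (repeats 37)
188: 188 → 129 → 86 → 100 → 1  (reaches 1)
189: 189 → 146 → 53 → 34 → 25 → 29 → 85 → 89 → 145 → 42 → 20 → 4 → 16 → 37 → 58 → 89  (repeats 89)
190: 190 → 82 → 68 → 100 → 1  (reaches 1)
191: 191 → 83 → 73 → 58 → 89 → 145 → 42 → 20 → 4 → 16 → 37 → 58  (repeats 58)
happy: 188, 190

2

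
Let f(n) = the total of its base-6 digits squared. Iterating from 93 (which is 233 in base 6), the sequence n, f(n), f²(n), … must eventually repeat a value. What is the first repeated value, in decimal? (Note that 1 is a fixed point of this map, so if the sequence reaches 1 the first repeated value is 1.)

93 = (2,3,3)_6 → 22
22 = (3,4)_6 → 25
25 = (4,1)_6 → 17
17 = (2,5)_6 → 29
29 = (4,5)_6 → 41
41 = (1,0,5)_6 → 26
26 = (4,2)_6 → 20
20 = (3,2)_6 → 13
13 = (2,1)_6 → 5
5 = (5)_6 → 25  — 25 already appeared earlier.

25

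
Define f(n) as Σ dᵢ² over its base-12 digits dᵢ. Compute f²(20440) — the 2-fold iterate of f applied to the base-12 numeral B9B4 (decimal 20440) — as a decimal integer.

29

20440 = (11,9,11,4)_12 → 11² + 9² + 11² + 4² = 121 + 81 + 121 + 16 = 339
339 = (2,4,3)_12 → 2² + 4² + 3² = 4 + 16 + 9 = 29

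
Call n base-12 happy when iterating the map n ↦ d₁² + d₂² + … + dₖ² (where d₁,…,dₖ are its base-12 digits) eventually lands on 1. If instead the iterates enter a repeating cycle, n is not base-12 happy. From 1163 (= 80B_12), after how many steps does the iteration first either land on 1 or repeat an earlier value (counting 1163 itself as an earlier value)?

4

1163 = (8,0,11)_12 → 8² + 0² + 11² = 185
185 = (1,3,5)_12 → 1² + 3² + 5² = 35
35 = (2,11)_12 → 2² + 11² = 125
125 = (10,5)_12 → 10² + 5² = 125  — 125 repeats.
That took 4 steps.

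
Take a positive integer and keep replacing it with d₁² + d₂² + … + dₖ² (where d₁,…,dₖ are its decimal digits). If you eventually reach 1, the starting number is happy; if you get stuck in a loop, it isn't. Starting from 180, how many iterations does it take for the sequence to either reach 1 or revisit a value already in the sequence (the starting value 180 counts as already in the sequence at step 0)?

11

180 → 1² + 8² + 0² = 1 + 64 + 0 = 65
65 → 6² + 5² = 36 + 25 = 61
61 → 6² + 1² = 36 + 1 = 37
37 → 3² + 7² = 9 + 49 = 58
58 → 5² + 8² = 25 + 64 = 89
89 → 8² + 9² = 64 + 81 = 145
145 → 1² + 4² + 5² = 1 + 16 + 25 = 42
42 → 4² + 2² = 16 + 4 = 20
20 → 2² + 0² = 4 + 0 = 4
4 → 4² = 16
16 → 1² + 6² = 1 + 36 = 37  — 37 repeats.
That took 11 steps.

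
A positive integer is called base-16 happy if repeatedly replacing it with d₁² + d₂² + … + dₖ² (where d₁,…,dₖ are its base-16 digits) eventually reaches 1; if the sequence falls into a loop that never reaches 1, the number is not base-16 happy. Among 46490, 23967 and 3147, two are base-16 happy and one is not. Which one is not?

23967

46490: 46490 → 327 → 66 → 20 → 17 → 2 → 4 → 16 → 1  — reaches 1 (base-16 happy)
23967: 23967 → 500 → 242 → 229 → 221 → 338 → 30 → 197 → 169 → 181 → 146 → 85 → 50 → 13 → 169  — repeats 169 (not base-16 happy)
3147: 3147 → 281 → 83 → 34 → 8 → 64 → 16 → 1  — reaches 1 (base-16 happy)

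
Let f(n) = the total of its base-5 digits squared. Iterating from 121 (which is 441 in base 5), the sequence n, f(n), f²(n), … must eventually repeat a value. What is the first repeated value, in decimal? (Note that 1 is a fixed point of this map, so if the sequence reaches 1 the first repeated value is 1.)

1

121 = (4,4,1)_5 → 4² + 4² + 1² = 33
33 = (1,1,3)_5 → 1² + 1² + 3² = 11
11 = (2,1)_5 → 2² + 1² = 5
5 = (1,0)_5 → 1² + 0² = 1  — reached the fixed point 1.
1 → 1, so 1 is the first repeated value.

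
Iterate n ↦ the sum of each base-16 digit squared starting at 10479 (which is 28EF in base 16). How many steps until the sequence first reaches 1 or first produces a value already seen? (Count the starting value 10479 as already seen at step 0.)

10479 = (2,8,14,15)_16 → 489
489 = (1,14,9)_16 → 278
278 = (1,1,6)_16 → 38
38 = (2,6)_16 → 40
40 = (2,8)_16 → 68
68 = (4,4)_16 → 32
32 = (2,0)_16 → 4
4 = (4)_16 → 16
16 = (1,0)_16 → 1  — reached 1.
That took 9 steps.

9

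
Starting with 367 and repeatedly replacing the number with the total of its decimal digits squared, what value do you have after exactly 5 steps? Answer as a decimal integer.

1

367 → 3² + 6² + 7² = 9 + 36 + 49 = 94
94 → 9² + 4² = 81 + 16 = 97
97 → 9² + 7² = 81 + 49 = 130
130 → 1² + 3² + 0² = 1 + 9 + 0 = 10
10 → 1² + 0² = 1 + 0 = 1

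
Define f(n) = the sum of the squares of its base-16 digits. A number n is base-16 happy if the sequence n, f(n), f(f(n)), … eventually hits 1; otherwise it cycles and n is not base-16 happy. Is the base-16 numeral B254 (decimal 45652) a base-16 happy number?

45652 = (11,2,5,4)_16 → 11² + 2² + 5² + 4² = 166
166 = (10,6)_16 → 10² + 6² = 136
136 = (8,8)_16 → 8² + 8² = 128
128 = (8,0)_16 → 8² + 0² = 64
64 = (4,0)_16 → 4² + 0² = 16
16 = (1,0)_16 → 1² + 0² = 1  — reached 1.

base-16 happy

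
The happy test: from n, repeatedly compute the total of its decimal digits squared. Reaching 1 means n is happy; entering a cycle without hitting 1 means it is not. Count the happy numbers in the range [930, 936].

930: 930 → 90 → 81 → 65 → 61 → 37 → 58 → 89 → 145 → 42 → 20 → 4 → 16 → 37  — not happy
931: 931 → 91 → 82 → 68 → 100 → 1  — happy
932: 932 → 94 → 97 → 130 → 10 → 1  — happy
933: 933 → 99 → 162 → 41 → 17 → 50 → 25 → 29 → 85 → 89 → 145 → 42 → 20 → 4 → 16 → 37 → 58 → 89  — not happy
934: 934 → 106 → 37 → 58 → 89 → 145 → 42 → 20 → 4 → 16 → 37  — not happy
935: 935 → 115 → 27 → 53 → 34 → 25 → 29 → 85 → 89 → 145 → 42 → 20 → 4 → 16 → 37 → 58 → 89  — not happy
936: 936 → 126 → 41 → 17 → 50 → 25 → 29 → 85 → 89 → 145 → 42 → 20 → 4 → 16 → 37 → 58 → 89  — not happy
happy: 931, 932

2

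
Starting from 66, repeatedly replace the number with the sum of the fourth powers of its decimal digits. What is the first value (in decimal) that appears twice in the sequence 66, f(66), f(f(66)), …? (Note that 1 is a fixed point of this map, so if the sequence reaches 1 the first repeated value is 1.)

6514

66 → 6⁴ + 6⁴ = 1296 + 1296 = 2592
2592 → 2⁴ + 5⁴ + 9⁴ + 2⁴ = 16 + 625 + 6561 + 16 = 7218
7218 → 7⁴ + 2⁴ + 1⁴ + 8⁴ = 2401 + 16 + 1 + 4096 = 6514
6514 → 6⁴ + 5⁴ + 1⁴ + 4⁴ = 1296 + 625 + 1 + 256 = 2178
2178 → 2⁴ + 1⁴ + 7⁴ + 8⁴ = 16 + 1 + 2401 + 4096 = 6514  — 6514 already appeared earlier.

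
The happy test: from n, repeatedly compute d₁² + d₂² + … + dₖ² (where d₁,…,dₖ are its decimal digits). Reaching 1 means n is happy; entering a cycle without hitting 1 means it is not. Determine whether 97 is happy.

97 → 9² + 7² = 130
130 → 1² + 3² + 0² = 10
10 → 1² + 0² = 1  — reached 1.

happy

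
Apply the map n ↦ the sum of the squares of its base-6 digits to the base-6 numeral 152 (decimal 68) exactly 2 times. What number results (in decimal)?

68 = (1,5,2)_6 → 30
30 = (5,0)_6 → 25

25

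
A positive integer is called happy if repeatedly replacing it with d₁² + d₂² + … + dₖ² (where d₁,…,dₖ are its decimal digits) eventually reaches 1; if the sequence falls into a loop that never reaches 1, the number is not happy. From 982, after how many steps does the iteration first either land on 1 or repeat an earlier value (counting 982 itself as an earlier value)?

11

982 → 149
149 → 98
98 → 145
145 → 42
42 → 20
20 → 4
4 → 16
16 → 37
37 → 58
58 → 89
89 → 145  — 145 repeats.
That took 11 steps.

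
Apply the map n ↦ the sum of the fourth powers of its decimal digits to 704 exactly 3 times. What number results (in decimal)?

4514

704 → 7⁴ + 0⁴ + 4⁴ = 2657
2657 → 2⁴ + 6⁴ + 5⁴ + 7⁴ = 4338
4338 → 4⁴ + 3⁴ + 3⁴ + 8⁴ = 4514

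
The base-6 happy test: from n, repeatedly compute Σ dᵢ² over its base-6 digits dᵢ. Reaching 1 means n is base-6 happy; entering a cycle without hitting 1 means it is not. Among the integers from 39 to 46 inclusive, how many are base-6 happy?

39: 39 → 10 → 17 → 29 → 41 → 26 → 20 → 13 → 5 → 25 → 17  — not base-6 happy
40: 40 → 17 → 29 → 41 → 26 → 20 → 13 → 5 → 25 → 17  — not base-6 happy
41: 41 → 26 → 20 → 13 → 5 → 25 → 17 → 29 → 41  — not base-6 happy
42: 42 → 2 → 4 → 16 → 20 → 13 → 5 → 25 → 17 → 29 → 41 → 26 → 20  — not base-6 happy
43: 43 → 3 → 9 → 10 → 17 → 29 → 41 → 26 → 20 → 13 → 5 → 25 → 17  — not base-6 happy
44: 44 → 6 → 1  — base-6 happy
45: 45 → 11 → 26 → 20 → 13 → 5 → 25 → 17 → 29 → 41 → 26  — not base-6 happy
46: 46 → 18 → 9 → 10 → 17 → 29 → 41 → 26 → 20 → 13 → 5 → 25 → 17  — not base-6 happy
base-6 happy: 44

1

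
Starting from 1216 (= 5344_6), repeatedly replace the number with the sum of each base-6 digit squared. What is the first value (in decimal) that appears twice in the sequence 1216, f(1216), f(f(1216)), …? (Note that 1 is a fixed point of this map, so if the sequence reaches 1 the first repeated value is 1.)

1216 = (5,3,4,4)_6 → 5² + 3² + 4² + 4² = 25 + 9 + 16 + 16 = 66
66 = (1,5,0)_6 → 1² + 5² + 0² = 1 + 25 + 0 = 26
26 = (4,2)_6 → 4² + 2² = 16 + 4 = 20
20 = (3,2)_6 → 3² + 2² = 9 + 4 = 13
13 = (2,1)_6 → 2² + 1² = 4 + 1 = 5
5 = (5)_6 → 5² = 25
25 = (4,1)_6 → 4² + 1² = 16 + 1 = 17
17 = (2,5)_6 → 2² + 5² = 4 + 25 = 29
29 = (4,5)_6 → 4² + 5² = 16 + 25 = 41
41 = (1,0,5)_6 → 1² + 0² + 5² = 1 + 0 + 25 = 26  — 26 already appeared earlier.

26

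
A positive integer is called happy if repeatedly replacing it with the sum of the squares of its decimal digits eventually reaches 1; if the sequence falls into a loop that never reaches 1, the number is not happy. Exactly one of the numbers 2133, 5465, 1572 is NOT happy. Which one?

5465

2133: 2133 → 23 → 13 → 10 → 1  — reaches 1 (happy)
5465: 5465 → 102 → 5 → 25 → 29 → 85 → 89 → 145 → 42 → 20 → 4 → 16 → 37 → 58 → 89  — repeats 89 (not happy)
1572: 1572 → 79 → 130 → 10 → 1  — reaches 1 (happy)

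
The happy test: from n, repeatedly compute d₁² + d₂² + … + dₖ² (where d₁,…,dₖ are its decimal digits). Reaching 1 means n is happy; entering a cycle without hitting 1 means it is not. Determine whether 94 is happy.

happy

94 → 9² + 4² = 97
97 → 9² + 7² = 130
130 → 1² + 3² + 0² = 10
10 → 1² + 0² = 1  — reached 1.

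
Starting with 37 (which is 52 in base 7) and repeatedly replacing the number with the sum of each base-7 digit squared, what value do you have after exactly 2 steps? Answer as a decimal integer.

37 = (5,2)_7 → 29
29 = (4,1)_7 → 17

17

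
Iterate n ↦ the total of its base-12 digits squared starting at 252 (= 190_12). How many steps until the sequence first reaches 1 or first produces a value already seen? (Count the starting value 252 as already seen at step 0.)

7

252 = (1,9,0)_12 → 1² + 9² + 0² = 82
82 = (6,10)_12 → 6² + 10² = 136
136 = (11,4)_12 → 11² + 4² = 137
137 = (11,5)_12 → 11² + 5² = 146
146 = (1,0,2)_12 → 1² + 0² + 2² = 5
5 = (5)_12 → 5² = 25
25 = (2,1)_12 → 2² + 1² = 5  — 5 repeats.
That took 7 steps.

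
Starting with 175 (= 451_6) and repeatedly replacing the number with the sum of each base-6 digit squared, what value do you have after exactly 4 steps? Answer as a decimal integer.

175 = (4,5,1)_6 → 4² + 5² + 1² = 16 + 25 + 1 = 42
42 = (1,1,0)_6 → 1² + 1² + 0² = 1 + 1 + 0 = 2
2 = (2)_6 → 2² = 4
4 = (4)_6 → 4² = 16

16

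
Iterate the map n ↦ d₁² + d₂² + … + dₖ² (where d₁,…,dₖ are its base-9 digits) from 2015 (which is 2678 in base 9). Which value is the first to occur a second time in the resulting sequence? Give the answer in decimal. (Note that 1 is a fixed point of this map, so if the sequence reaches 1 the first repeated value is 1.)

2015 = (2,6,7,8)_9 → 2² + 6² + 7² + 8² = 4 + 36 + 49 + 64 = 153
153 = (1,8,0)_9 → 1² + 8² + 0² = 1 + 64 + 0 = 65
65 = (7,2)_9 → 7² + 2² = 49 + 4 = 53
53 = (5,8)_9 → 5² + 8² = 25 + 64 = 89
89 = (1,0,8)_9 → 1² + 0² + 8² = 1 + 0 + 64 = 65  — 65 already appeared earlier.

65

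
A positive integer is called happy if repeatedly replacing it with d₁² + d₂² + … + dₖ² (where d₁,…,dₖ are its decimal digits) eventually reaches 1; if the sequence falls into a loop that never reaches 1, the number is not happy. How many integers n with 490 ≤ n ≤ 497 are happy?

2

490: 490 → 97 → 130 → 10 → 1  — happy
491: 491 → 98 → 145 → 42 → 20 → 4 → 16 → 37 → 58 → 89 → 145  — not happy
492: 492 → 101 → 2 → 4 → 16 → 37 → 58 → 89 → 145 → 42 → 20 → 4  — not happy
493: 493 → 106 → 37 → 58 → 89 → 145 → 42 → 20 → 4 → 16 → 37  — not happy
494: 494 → 113 → 11 → 2 → 4 → 16 → 37 → 58 → 89 → 145 → 42 → 20 → 4  — not happy
495: 495 → 122 → 9 → 81 → 65 → 61 → 37 → 58 → 89 → 145 → 42 → 20 → 4 → 16 → 37  — not happy
496: 496 → 133 → 19 → 82 → 68 → 100 → 1  — happy
497: 497 → 146 → 53 → 34 → 25 → 29 → 85 → 89 → 145 → 42 → 20 → 4 → 16 → 37 → 58 → 89  — not happy
happy: 490, 496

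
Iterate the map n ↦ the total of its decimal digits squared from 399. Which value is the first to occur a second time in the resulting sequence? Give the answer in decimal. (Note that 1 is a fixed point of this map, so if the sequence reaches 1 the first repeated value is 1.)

399 → 171
171 → 51
51 → 26
26 → 40
40 → 16
16 → 37
37 → 58
58 → 89
89 → 145
145 → 42
42 → 20
20 → 4
4 → 16  — 16 already appeared earlier.

16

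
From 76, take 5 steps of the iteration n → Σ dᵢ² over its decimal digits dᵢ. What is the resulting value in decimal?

76 → 85
85 → 89
89 → 145
145 → 42
42 → 20

20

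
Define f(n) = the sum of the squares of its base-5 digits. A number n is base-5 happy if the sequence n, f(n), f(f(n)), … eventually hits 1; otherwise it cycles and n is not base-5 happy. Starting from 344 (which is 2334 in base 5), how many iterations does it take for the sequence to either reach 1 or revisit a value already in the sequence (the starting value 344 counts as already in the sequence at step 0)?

344 = (2,3,3,4)_5 → 2² + 3² + 3² + 4² = 38
38 = (1,2,3)_5 → 1² + 2² + 3² = 14
14 = (2,4)_5 → 2² + 4² = 20
20 = (4,0)_5 → 4² + 0² = 16
16 = (3,1)_5 → 3² + 1² = 10
10 = (2,0)_5 → 2² + 0² = 4
4 = (4)_5 → 4² = 16  — 16 repeats.
That took 7 steps.

7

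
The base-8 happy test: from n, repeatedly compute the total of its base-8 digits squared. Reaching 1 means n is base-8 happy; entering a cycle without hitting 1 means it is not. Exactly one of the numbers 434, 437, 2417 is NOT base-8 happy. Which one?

434: 434 → 76 → 18 → 8 → 1  — reaches 1 (base-8 happy)
437: 437 → 97 → 18 → 8 → 1  — reaches 1 (base-8 happy)
2417: 2417 → 78 → 38 → 52 → 52  — repeats 52 (not base-8 happy)

2417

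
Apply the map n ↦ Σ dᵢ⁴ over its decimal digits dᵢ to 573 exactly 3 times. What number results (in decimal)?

4449

573 → 3107
3107 → 2483
2483 → 4449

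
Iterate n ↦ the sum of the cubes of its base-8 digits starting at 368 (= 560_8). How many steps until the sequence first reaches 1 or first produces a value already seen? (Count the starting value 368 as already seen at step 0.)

368 = (5,6,0)_8 → 5³ + 6³ + 0³ = 341
341 = (5,2,5)_8 → 5³ + 2³ + 5³ = 258
258 = (4,0,2)_8 → 4³ + 0³ + 2³ = 72
72 = (1,1,0)_8 → 1³ + 1³ + 0³ = 2
2 = (2)_8 → 2³ = 8
8 = (1,0)_8 → 1³ + 0³ = 1  — reached 1.
That took 6 steps.

6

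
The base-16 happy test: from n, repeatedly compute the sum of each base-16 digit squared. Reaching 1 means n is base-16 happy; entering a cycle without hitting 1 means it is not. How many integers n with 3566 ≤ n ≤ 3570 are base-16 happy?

3566: 3566 → 561 → 14 → 196 → 160 → 100 → 52 → 25 → 82 → 29 → 170 → 200 → 208 → 169 → 181 → 146 → 85 → 50 → 13 → 169  — not base-16 happy
3567: 3567 → 590 → 216 → 233 → 277 → 27 → 122 → 149 → 106 → 136 → 128 → 64 → 16 → 1  — base-16 happy
3568: 3568 → 394 → 165 → 125 → 218 → 269 → 170 → 200 → 208 → 169 → 181 → 146 → 85 → 50 → 13 → 169  — not base-16 happy
3569: 3569 → 395 → 186 → 221 → 338 → 30 → 197 → 169 → 181 → 146 → 85 → 50 → 13 → 169  — not base-16 happy
3570: 3570 → 398 → 261 → 26 → 101 → 61 → 178 → 125 → 218 → 269 → 170 → 200 → 208 → 169 → 181 → 146 → 85 → 50 → 13 → 169  — not base-16 happy
base-16 happy: 3567

1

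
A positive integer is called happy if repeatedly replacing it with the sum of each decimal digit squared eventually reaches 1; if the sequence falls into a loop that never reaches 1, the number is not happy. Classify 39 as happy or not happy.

not happy

39 → 90
90 → 81
81 → 65
65 → 61
61 → 37
37 → 58
58 → 89
89 → 145
145 → 42
42 → 20
20 → 4
4 → 16
16 → 37  — 37 already seen; the sequence cycles without reaching 1.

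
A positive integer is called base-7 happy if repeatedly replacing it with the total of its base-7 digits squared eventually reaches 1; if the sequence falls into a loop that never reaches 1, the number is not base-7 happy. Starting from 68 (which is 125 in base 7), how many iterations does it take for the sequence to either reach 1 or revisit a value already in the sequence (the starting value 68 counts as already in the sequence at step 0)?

68 = (1,2,5)_7 → 1² + 2² + 5² = 1 + 4 + 25 = 30
30 = (4,2)_7 → 4² + 2² = 16 + 4 = 20
20 = (2,6)_7 → 2² + 6² = 4 + 36 = 40
40 = (5,5)_7 → 5² + 5² = 25 + 25 = 50
50 = (1,0,1)_7 → 1² + 0² + 1² = 1 + 0 + 1 = 2
2 = (2)_7 → 2² = 4
4 = (4)_7 → 4² = 16
16 = (2,2)_7 → 2² + 2² = 4 + 4 = 8
8 = (1,1)_7 → 1² + 1² = 1 + 1 = 2  — 2 repeats.
That took 9 steps.

9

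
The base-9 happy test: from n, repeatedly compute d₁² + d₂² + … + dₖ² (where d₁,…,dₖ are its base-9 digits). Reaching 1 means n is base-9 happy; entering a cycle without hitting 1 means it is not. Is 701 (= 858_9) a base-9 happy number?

not base-9 happy

701 = (8,5,8)_9 → 8² + 5² + 8² = 64 + 25 + 64 = 153
153 = (1,8,0)_9 → 1² + 8² + 0² = 1 + 64 + 0 = 65
65 = (7,2)_9 → 7² + 2² = 49 + 4 = 53
53 = (5,8)_9 → 5² + 8² = 25 + 64 = 89
89 = (1,0,8)_9 → 1² + 0² + 8² = 1 + 0 + 64 = 65  — 65 already seen; the sequence cycles without reaching 1.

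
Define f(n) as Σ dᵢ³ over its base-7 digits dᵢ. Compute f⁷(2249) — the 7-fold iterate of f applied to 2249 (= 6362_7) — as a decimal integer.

2249 = (6,3,6,2)_7 → 467
467 = (1,2,3,5)_7 → 161
161 = (3,2,0)_7 → 35
35 = (5,0)_7 → 125
125 = (2,3,6)_7 → 251
251 = (5,0,6)_7 → 341
341 = (6,6,5)_7 → 557

557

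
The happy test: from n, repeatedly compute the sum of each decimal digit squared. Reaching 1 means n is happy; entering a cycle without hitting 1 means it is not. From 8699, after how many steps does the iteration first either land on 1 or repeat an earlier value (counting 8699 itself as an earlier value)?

8699 → 262
262 → 44
44 → 32
32 → 13
13 → 10
10 → 1  — reached 1.
That took 6 steps.

6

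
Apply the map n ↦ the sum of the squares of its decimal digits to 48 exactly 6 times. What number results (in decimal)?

48 → 4² + 8² = 80
80 → 8² + 0² = 64
64 → 6² + 4² = 52
52 → 5² + 2² = 29
29 → 2² + 9² = 85
85 → 8² + 5² = 89

89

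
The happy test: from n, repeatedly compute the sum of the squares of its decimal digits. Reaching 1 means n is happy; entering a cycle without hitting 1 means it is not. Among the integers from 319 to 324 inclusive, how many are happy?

319: 319 → 91 → 82 → 68 → 100 → 1  — happy
320: 320 → 13 → 10 → 1  — happy
321: 321 → 14 → 17 → 50 → 25 → 29 → 85 → 89 → 145 → 42 → 20 → 4 → 16 → 37 → 58 → 89  — not happy
322: 322 → 17 → 50 → 25 → 29 → 85 → 89 → 145 → 42 → 20 → 4 → 16 → 37 → 58 → 89  — not happy
323: 323 → 22 → 8 → 64 → 52 → 29 → 85 → 89 → 145 → 42 → 20 → 4 → 16 → 37 → 58 → 89  — not happy
324: 324 → 29 → 85 → 89 → 145 → 42 → 20 → 4 → 16 → 37 → 58 → 89  — not happy
happy: 319, 320

2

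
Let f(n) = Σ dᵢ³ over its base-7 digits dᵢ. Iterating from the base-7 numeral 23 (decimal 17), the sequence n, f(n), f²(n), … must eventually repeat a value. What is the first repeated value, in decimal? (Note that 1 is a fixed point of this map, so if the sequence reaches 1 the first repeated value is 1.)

17

17 = (2,3)_7 → 2³ + 3³ = 8 + 27 = 35
35 = (5,0)_7 → 5³ + 0³ = 125 + 0 = 125
125 = (2,3,6)_7 → 2³ + 3³ + 6³ = 8 + 27 + 216 = 251
251 = (5,0,6)_7 → 5³ + 0³ + 6³ = 125 + 0 + 216 = 341
341 = (6,6,5)_7 → 6³ + 6³ + 5³ = 216 + 216 + 125 = 557
557 = (1,4,2,4)_7 → 1³ + 4³ + 2³ + 4³ = 1 + 64 + 8 + 64 = 137
137 = (2,5,4)_7 → 2³ + 5³ + 4³ = 8 + 125 + 64 = 197
197 = (4,0,1)_7 → 4³ + 0³ + 1³ = 64 + 0 + 1 = 65
65 = (1,2,2)_7 → 1³ + 2³ + 2³ = 1 + 8 + 8 = 17  — 17 already appeared earlier.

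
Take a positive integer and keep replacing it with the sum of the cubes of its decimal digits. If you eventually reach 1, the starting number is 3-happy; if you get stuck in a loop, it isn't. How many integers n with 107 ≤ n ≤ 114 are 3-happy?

1

107: 107 → 344 → 155 → 251 → 134 → 92 → 737 → 713 → 371 → 371  — not 3-happy
108: 108 → 513 → 153 → 153  — not 3-happy
109: 109 → 730 → 370 → 370  — not 3-happy
110: 110 → 2 → 8 → 512 → 134 → 92 → 737 → 713 → 371 → 371  — not 3-happy
111: 111 → 3 → 27 → 351 → 153 → 153  — not 3-happy
112: 112 → 10 → 1  — 3-happy
113: 113 → 29 → 737 → 713 → 371 → 371  — not 3-happy
114: 114 → 66 → 432 → 99 → 1458 → 702 → 351 → 153 → 153  — not 3-happy
3-happy: 112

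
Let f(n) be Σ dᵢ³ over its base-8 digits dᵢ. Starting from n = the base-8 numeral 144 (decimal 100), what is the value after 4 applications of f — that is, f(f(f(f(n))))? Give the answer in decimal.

8

100 = (1,4,4)_8 → 1³ + 4³ + 4³ = 129
129 = (2,0,1)_8 → 2³ + 0³ + 1³ = 9
9 = (1,1)_8 → 1³ + 1³ = 2
2 = (2)_8 → 2³ = 8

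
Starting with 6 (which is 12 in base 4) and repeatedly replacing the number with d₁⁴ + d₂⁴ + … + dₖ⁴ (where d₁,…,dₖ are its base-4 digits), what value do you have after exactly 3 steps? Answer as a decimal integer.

16

6 = (1,2)_4 → 1⁴ + 2⁴ = 1 + 16 = 17
17 = (1,0,1)_4 → 1⁴ + 0⁴ + 1⁴ = 1 + 0 + 1 = 2
2 = (2)_4 → 2⁴ = 16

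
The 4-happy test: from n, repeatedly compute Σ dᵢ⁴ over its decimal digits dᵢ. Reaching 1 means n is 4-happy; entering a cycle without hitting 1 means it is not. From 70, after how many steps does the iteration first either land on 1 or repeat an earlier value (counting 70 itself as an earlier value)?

70 → 7⁴ + 0⁴ = 2401 + 0 = 2401
2401 → 2⁴ + 4⁴ + 0⁴ + 1⁴ = 16 + 256 + 0 + 1 = 273
273 → 2⁴ + 7⁴ + 3⁴ = 16 + 2401 + 81 = 2498
2498 → 2⁴ + 4⁴ + 9⁴ + 8⁴ = 16 + 256 + 6561 + 4096 = 10929
10929 → 1⁴ + 0⁴ + 9⁴ + 2⁴ + 9⁴ = 1 + 0 + 6561 + 16 + 6561 = 13139
13139 → 1⁴ + 3⁴ + 1⁴ + 3⁴ + 9⁴ = 1 + 81 + 1 + 81 + 6561 = 6725
6725 → 6⁴ + 7⁴ + 2⁴ + 5⁴ = 1296 + 2401 + 16 + 625 = 4338
4338 → 4⁴ + 3⁴ + 3⁴ + 8⁴ = 256 + 81 + 81 + 4096 = 4514
4514 → 4⁴ + 5⁴ + 1⁴ + 4⁴ = 256 + 625 + 1 + 256 = 1138
1138 → 1⁴ + 1⁴ + 3⁴ + 8⁴ = 1 + 1 + 81 + 4096 = 4179
4179 → 4⁴ + 1⁴ + 7⁴ + 9⁴ = 256 + 1 + 2401 + 6561 = 9219
9219 → 9⁴ + 2⁴ + 1⁴ + 9⁴ = 6561 + 16 + 1 + 6561 = 13139  — 13139 repeats.
That took 12 steps.

12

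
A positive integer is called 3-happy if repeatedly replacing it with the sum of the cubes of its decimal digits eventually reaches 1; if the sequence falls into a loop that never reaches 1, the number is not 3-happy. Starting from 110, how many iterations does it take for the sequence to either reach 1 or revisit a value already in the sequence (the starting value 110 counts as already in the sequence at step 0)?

9

110 → 1³ + 1³ + 0³ = 1 + 1 + 0 = 2
2 → 2³ = 8
8 → 8³ = 512
512 → 5³ + 1³ + 2³ = 125 + 1 + 8 = 134
134 → 1³ + 3³ + 4³ = 1 + 27 + 64 = 92
92 → 9³ + 2³ = 729 + 8 = 737
737 → 7³ + 3³ + 7³ = 343 + 27 + 343 = 713
713 → 7³ + 1³ + 3³ = 343 + 1 + 27 = 371
371 → 3³ + 7³ + 1³ = 27 + 343 + 1 = 371  — 371 repeats.
That took 9 steps.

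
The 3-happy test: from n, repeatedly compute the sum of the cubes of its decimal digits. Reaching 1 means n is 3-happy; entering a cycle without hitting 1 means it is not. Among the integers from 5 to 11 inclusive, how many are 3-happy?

1

5: 5 → 125 → 134 → 92 → 737 → 713 → 371 → 371  — not 3-happy
6: 6 → 216 → 225 → 141 → 66 → 432 → 99 → 1458 → 702 → 351 → 153 → 153  — not 3-happy
7: 7 → 343 → 118 → 514 → 190 → 730 → 370 → 370  — not 3-happy
8: 8 → 512 → 134 → 92 → 737 → 713 → 371 → 371  — not 3-happy
9: 9 → 729 → 1080 → 513 → 153 → 153  — not 3-happy
10: 10 → 1  — 3-happy
11: 11 → 2 → 8 → 512 → 134 → 92 → 737 → 713 → 371 → 371  — not 3-happy
3-happy: 10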